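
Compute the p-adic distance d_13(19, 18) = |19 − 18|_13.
d_13(19, 18) = 1

Step 1 — x − y = 19 − 18 = 1. Step 2 — v_13(1) = 0 (factor: 1 = (13^0 · 1); the sign does not affect v_p). Step 3 — |x − y|_13 = 13^{0} = 1.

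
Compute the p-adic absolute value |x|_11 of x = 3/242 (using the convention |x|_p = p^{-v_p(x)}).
|3/242|_11 = 121

Step 1 — compute v_11(x) by factoring powers of 11 out of the numerator and denominator: v_11(3/242) = -2. Step 2 — apply |x|_p = p^{-v_p(x)} = 11^{2} = 121.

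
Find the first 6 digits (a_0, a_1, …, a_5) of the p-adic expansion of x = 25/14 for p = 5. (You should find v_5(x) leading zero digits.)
(a_0, …, a_5) = (0, 0, 4, 1, 0, 1)

v_5(25/14) = 2, so a_0 = ... = a_1 = 0. Factor out: x = 5^2 · u with u = 1/14 a unit in ℤ_5. Expand u iteratively via a_{v+i} = u_i mod 5, u_{i+1} = (u_i − a_{v+i})/5:
  u_0 = 1/14;  a_2 = 4;  u_1 = (u_0 − 4)/5 = -11/14
  u_1 = -11/14;  a_3 = 1;  u_2 = (u_1 − 1)/5 = -5/14
  u_2 = -5/14;  a_4 = 0;  u_3 = (u_2 − 0)/5 = -1/14
  u_3 = -1/14;  a_5 = 1;  u_4 = (u_3 − 1)/5 = -3/14
Digits: (0, 0, 4, 1, 0, 1).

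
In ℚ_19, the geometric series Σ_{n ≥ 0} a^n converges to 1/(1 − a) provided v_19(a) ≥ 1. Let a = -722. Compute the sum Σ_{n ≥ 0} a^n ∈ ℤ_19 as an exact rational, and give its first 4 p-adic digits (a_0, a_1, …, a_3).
Σ a^n = 1/(1 − a) = 1/723;  first 4 digits = (1, 0, 17, 18)

v_19(a) = 2 ≥ 1, so the series converges in ℤ_19 to 1/(1 − a) = 1/(1 − (-722)) = 1/723. Expand this rational in ℤ_19: compute digits iteratively via d_i = x_i mod 19, x_{i+1} = (x_i − d_i)/19. The first 4 digits are (1, 0, 17, 18).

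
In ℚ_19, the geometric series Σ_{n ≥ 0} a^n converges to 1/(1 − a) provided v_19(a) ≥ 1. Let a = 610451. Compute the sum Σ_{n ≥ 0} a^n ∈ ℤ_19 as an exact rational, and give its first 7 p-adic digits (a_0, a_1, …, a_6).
Σ a^n = 1/(1 − a) = -1/610450;  first 7 digits = (1, 0, 0, 13, 4, 0, 17)

v_19(a) = 3 ≥ 1, so the series converges in ℤ_19 to 1/(1 − a) = 1/(1 − 610451) = -1/610450. Expand this rational in ℤ_19: compute digits iteratively via d_i = x_i mod 19, x_{i+1} = (x_i − d_i)/19. The first 7 digits are (1, 0, 0, 13, 4, 0, 17).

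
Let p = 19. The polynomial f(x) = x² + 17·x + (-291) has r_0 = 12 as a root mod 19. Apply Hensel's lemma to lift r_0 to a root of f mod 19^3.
r_2 = 4686 (mod 6859)

Hensel: r_{i+1} = r_i − f(r_i)·(f′(r_i))^{-1} mod 19^{i+2}, f′(x) = 2x + 17. Iterate:
  r_0 = 12 (mod 19)
  r_1 = 354 (mod 361)
  r_2 = 4686 (mod 6859)
Final: r = 4686 satisfies f(r) ≡ 0 mod 19^3.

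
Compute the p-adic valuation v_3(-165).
v_3(-165) = 1

v_3(n) is the largest exponent k such that 3^k divides n. Factor out: -165 = -3^1 · 55. (Sign doesn't affect v_p.) So v_3(-165) = 1.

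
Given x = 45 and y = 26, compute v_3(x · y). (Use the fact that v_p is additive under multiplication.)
v_3(1170) = 2

v_p(x) = 2 (factor: 45 = 3^2 · 5); v_p(y) = 0 (factor: 26 = 3^0 · 26). Additivity: v_p(xy) = v_p(x) + v_p(y) = 2 + 0 = 2. (Direct check: xy = 1170 = 3^2 · (130).)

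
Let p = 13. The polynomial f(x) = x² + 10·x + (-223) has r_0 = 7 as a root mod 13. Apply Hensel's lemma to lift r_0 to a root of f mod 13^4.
r_3 = 2828 (mod 28561)

Hensel: r_{i+1} = r_i − f(r_i)·(f′(r_i))^{-1} mod 13^{i+2}, f′(x) = 2x + 10. Iterate:
  r_0 = 7 (mod 13)
  r_1 = 124 (mod 169)
  r_2 = 631 (mod 2197)
  r_3 = 2828 (mod 28561)
Final: r = 2828 satisfies f(r) ≡ 0 mod 13^4.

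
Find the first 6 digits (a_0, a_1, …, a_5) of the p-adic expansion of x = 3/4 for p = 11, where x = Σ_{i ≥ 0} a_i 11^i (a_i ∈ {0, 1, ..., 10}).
(a_0, …, a_5) = (9, 2, 8, 2, 8, 2)

v_11(3/4) = 0 (numerator and denominator both coprime to 11), so x ∈ ℤ_11^×. Compute digits iteratively via a_i = x_i mod 11, x_{i+1} = (x_i − a_i)/11, with x_0 = x:
  x_0 = 3/4;  a_0 = 9;  x_1 = (x_0 − 9)/11 = -3/4
  x_1 = -3/4;  a_1 = 2;  x_2 = (x_1 − 2)/11 = -1/4
  x_2 = -1/4;  a_2 = 8;  x_3 = (x_2 − 8)/11 = -3/4
  x_3 = -3/4;  a_3 = 2;  x_4 = (x_3 − 2)/11 = -1/4
  x_4 = -1/4;  a_4 = 8;  x_5 = (x_4 − 8)/11 = -3/4
  x_5 = -3/4;  a_5 = 2;  x_6 = (x_5 − 2)/11 = -1/4
Digits: (9, 2, 8, 2, 8, 2).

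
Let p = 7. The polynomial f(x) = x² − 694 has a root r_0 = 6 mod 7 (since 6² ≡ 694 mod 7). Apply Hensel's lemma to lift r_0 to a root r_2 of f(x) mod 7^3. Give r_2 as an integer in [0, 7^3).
r_2 = 216 (mod 343)

Hensel's recurrence: r_{i+1} = r_i − f(r_i)·(f′(r_i))^{-1} mod 7^{i+2}, with f′(x) = 2x. Iterate:
  r_0 = 6 (mod 7)
  r_1 = 20 (mod 49)
  r_2 = 216 (mod 343)
Final: r_2 = 216, and one checks f(r_2) ≡ 0 mod 7^3.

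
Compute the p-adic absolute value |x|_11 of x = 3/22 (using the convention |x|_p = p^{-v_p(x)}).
|3/22|_11 = 11

Step 1 — compute v_11(x) by factoring powers of 11 out of the numerator and denominator: v_11(3/22) = -1. Step 2 — apply |x|_p = p^{-v_p(x)} = 11^{1} = 11.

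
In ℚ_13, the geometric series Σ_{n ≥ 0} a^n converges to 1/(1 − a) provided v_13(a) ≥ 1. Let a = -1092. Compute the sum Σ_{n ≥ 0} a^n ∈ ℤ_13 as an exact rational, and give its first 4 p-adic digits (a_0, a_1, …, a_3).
Σ a^n = 1/(1 − a) = 1/1093;  first 4 digits = (1, 7, 3, 1)

v_13(a) = 1 ≥ 1, so the series converges in ℤ_13 to 1/(1 − a) = 1/(1 − (-1092)) = 1/1093. Expand this rational in ℤ_13: compute digits iteratively via d_i = x_i mod 13, x_{i+1} = (x_i − d_i)/13. The first 4 digits are (1, 7, 3, 1).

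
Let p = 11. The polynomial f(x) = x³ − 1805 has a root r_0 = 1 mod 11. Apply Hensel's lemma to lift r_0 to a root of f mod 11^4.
r_3 = 11089 (mod 14641)

Hensel: r_{i+1} = r_i − f(r_i)/f′(r_i) mod 11^{i+2}, where f′(x) = 3x². Iterate:
  r_0 = 1 (mod 11)
  r_1 = 78 (mod 121)
  r_2 = 441 (mod 1331)
  r_3 = 11089 (mod 14641)
Final: r = 11089 with f(r) ≡ 0 mod 11^4.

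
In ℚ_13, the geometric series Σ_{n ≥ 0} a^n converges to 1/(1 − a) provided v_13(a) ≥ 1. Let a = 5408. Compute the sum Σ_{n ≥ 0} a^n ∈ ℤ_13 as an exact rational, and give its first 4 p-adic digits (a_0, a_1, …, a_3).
Σ a^n = 1/(1 − a) = -1/5407;  first 4 digits = (1, 0, 6, 2)

v_13(a) = 2 ≥ 1, so the series converges in ℤ_13 to 1/(1 − a) = 1/(1 − 5408) = -1/5407. Expand this rational in ℤ_13: compute digits iteratively via d_i = x_i mod 13, x_{i+1} = (x_i − d_i)/13. The first 4 digits are (1, 0, 6, 2).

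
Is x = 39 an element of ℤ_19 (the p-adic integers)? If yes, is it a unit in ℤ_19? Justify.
x ∈ ℤ_19^× (unit); v_19(x) = 0

ℤ_19 = {x ∈ ℚ_19 : v_19(x) ≥ 0} and ℤ_19^× = {x ∈ ℤ_19 : v_19(x) = 0}. Here v_19(39) = v_19(num) − v_19(den) = 0; compare against these criteria.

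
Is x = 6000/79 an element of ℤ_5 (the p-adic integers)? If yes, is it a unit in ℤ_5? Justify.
x ∈ ℤ_5 but not a unit; v_5(x) = 3 > 0

ℤ_5 = {x ∈ ℚ_5 : v_5(x) ≥ 0} and ℤ_5^× = {x ∈ ℤ_5 : v_5(x) = 0}. Here v_5(6000/79) = v_5(num) − v_5(den) = 3; compare against these criteria.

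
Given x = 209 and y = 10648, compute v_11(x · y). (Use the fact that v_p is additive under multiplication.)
v_11(2225432) = 4

v_p(x) = 1 (factor: 209 = 11^1 · 19); v_p(y) = 3 (factor: 10648 = 11^3 · 8). Additivity: v_p(xy) = v_p(x) + v_p(y) = 1 + 3 = 4. (Direct check: xy = 2225432 = 11^4 · (152).)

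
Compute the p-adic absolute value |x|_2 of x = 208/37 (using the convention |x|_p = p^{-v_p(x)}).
|208/37|_2 = 1/16

Step 1 — compute v_2(x) by factoring powers of 2 out of the numerator and denominator: v_2(208/37) = 4. Step 2 — apply |x|_p = p^{-v_p(x)} = 2^{-4} = 1/16.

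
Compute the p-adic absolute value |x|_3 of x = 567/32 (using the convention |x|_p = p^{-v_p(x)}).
|567/32|_3 = 1/81

Step 1 — compute v_3(x) by factoring powers of 3 out of the numerator and denominator: v_3(567/32) = 4. Step 2 — apply |x|_p = p^{-v_p(x)} = 3^{-4} = 1/81.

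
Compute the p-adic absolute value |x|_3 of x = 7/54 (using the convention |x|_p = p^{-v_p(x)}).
|7/54|_3 = 27

Step 1 — compute v_3(x) by factoring powers of 3 out of the numerator and denominator: v_3(7/54) = -3. Step 2 — apply |x|_p = p^{-v_p(x)} = 3^{3} = 27.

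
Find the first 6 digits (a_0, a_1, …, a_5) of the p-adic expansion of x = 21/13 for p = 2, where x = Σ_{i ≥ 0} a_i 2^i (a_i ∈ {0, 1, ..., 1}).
(a_0, …, a_5) = (1, 0, 0, 1, 0, 1)

v_2(21/13) = 0 (numerator and denominator both coprime to 2), so x ∈ ℤ_2^×. Compute digits iteratively via a_i = x_i mod 2, x_{i+1} = (x_i − a_i)/2, with x_0 = x:
  x_0 = 21/13;  a_0 = 1;  x_1 = (x_0 − 1)/2 = 4/13
  x_1 = 4/13;  a_1 = 0;  x_2 = (x_1 − 0)/2 = 2/13
  x_2 = 2/13;  a_2 = 0;  x_3 = (x_2 − 0)/2 = 1/13
  x_3 = 1/13;  a_3 = 1;  x_4 = (x_3 − 1)/2 = -6/13
  x_4 = -6/13;  a_4 = 0;  x_5 = (x_4 − 0)/2 = -3/13
  x_5 = -3/13;  a_5 = 1;  x_6 = (x_5 − 1)/2 = -8/13
Digits: (1, 0, 0, 1, 0, 1).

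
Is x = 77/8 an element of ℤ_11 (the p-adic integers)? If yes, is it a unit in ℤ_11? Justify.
x ∈ ℤ_11 but not a unit; v_11(x) = 1 > 0

ℤ_11 = {x ∈ ℚ_11 : v_11(x) ≥ 0} and ℤ_11^× = {x ∈ ℤ_11 : v_11(x) = 0}. Here v_11(77/8) = v_11(num) − v_11(den) = 1; compare against these criteria.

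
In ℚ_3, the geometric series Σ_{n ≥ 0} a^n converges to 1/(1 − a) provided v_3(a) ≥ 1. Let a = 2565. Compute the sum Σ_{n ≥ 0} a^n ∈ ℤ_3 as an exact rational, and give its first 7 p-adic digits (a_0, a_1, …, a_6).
Σ a^n = 1/(1 − a) = -1/2564;  first 7 digits = (1, 0, 0, 2, 1, 1, 1)

v_3(a) = 3 ≥ 1, so the series converges in ℤ_3 to 1/(1 − a) = 1/(1 − 2565) = -1/2564. Expand this rational in ℤ_3: compute digits iteratively via d_i = x_i mod 3, x_{i+1} = (x_i − d_i)/3. The first 7 digits are (1, 0, 0, 2, 1, 1, 1).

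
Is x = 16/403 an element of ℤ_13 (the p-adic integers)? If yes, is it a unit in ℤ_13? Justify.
x ∉ ℤ_13 (v_13(x) = -1 < 0)

ℤ_13 = {x ∈ ℚ_13 : v_13(x) ≥ 0} and ℤ_13^× = {x ∈ ℤ_13 : v_13(x) = 0}. Here v_13(16/403) = v_13(num) − v_13(den) = -1; compare against these criteria.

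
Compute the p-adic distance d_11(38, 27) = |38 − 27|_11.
d_11(38, 27) = 1/11

Step 1 — x − y = 38 − 27 = 11. Step 2 — v_11(11) = 1 (factor: 11 = (11^1 · 1); the sign does not affect v_p). Step 3 — |x − y|_11 = 11^{-1} = 1/11.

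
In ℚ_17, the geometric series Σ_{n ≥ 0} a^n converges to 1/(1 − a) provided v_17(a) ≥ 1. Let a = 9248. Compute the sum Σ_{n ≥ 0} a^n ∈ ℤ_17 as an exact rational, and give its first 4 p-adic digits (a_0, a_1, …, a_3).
Σ a^n = 1/(1 − a) = -1/9247;  first 4 digits = (1, 0, 15, 1)

v_17(a) = 2 ≥ 1, so the series converges in ℤ_17 to 1/(1 − a) = 1/(1 − 9248) = -1/9247. Expand this rational in ℤ_17: compute digits iteratively via d_i = x_i mod 17, x_{i+1} = (x_i − d_i)/17. The first 4 digits are (1, 0, 15, 1).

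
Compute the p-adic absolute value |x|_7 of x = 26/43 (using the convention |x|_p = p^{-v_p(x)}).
|26/43|_7 = 1

Step 1 — compute v_7(x) by factoring powers of 7 out of the numerator and denominator: v_7(26/43) = 0. Step 2 — apply |x|_p = p^{-v_p(x)} = 7^{0} = 1.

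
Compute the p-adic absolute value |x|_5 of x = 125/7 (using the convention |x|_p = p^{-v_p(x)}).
|125/7|_5 = 1/125

Step 1 — compute v_5(x) by factoring powers of 5 out of the numerator and denominator: v_5(125/7) = 3. Step 2 — apply |x|_p = p^{-v_p(x)} = 5^{-3} = 1/125.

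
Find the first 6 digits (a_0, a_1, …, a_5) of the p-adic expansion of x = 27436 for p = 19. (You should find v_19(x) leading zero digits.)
(a_0, …, a_5) = (0, 0, 0, 4, 0, 0)

v_19(27436) = 3, so a_0 = ... = a_2 = 0. Factor out: x = 19^3 · u with u = 4 a unit in ℤ_19. Expand u iteratively via a_{v+i} = u_i mod 19, u_{i+1} = (u_i − a_{v+i})/19:
  u_0 = 4;  a_3 = 4;  u_1 = (u_0 − 4)/19 = 0
  u_1 = 0;  a_4 = 0;  u_2 = (u_1 − 0)/19 = 0
  u_2 = 0;  a_5 = 0;  u_3 = (u_2 − 0)/19 = 0
Digits: (0, 0, 0, 4, 0, 0).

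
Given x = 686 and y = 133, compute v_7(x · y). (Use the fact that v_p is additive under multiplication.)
v_7(91238) = 4

v_p(x) = 3 (factor: 686 = 7^3 · 2); v_p(y) = 1 (factor: 133 = 7^1 · 19). Additivity: v_p(xy) = v_p(x) + v_p(y) = 3 + 1 = 4. (Direct check: xy = 91238 = 7^4 · (38).)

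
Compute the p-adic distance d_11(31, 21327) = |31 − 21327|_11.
d_11(31, 21327) = 1/1331

Step 1 — x − y = 31 − 21327 = -21296. Step 2 — v_11(-21296) = 3 (factor: -21296 = −(11^3 · 16); the sign does not affect v_p). Step 3 — |x − y|_11 = 11^{-3} = 1/1331.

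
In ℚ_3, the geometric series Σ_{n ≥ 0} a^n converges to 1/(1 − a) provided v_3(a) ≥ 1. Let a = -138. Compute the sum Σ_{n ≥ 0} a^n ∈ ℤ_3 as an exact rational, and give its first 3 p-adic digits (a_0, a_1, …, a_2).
Σ a^n = 1/(1 − a) = 1/139;  first 3 digits = (1, 2, 0)

v_3(a) = 1 ≥ 1, so the series converges in ℤ_3 to 1/(1 − a) = 1/(1 − (-138)) = 1/139. Expand this rational in ℤ_3: compute digits iteratively via d_i = x_i mod 3, x_{i+1} = (x_i − d_i)/3. The first 3 digits are (1, 2, 0).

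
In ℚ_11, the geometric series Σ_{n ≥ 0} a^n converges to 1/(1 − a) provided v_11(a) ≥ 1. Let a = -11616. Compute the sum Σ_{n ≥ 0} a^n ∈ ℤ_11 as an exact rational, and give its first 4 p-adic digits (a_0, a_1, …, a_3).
Σ a^n = 1/(1 − a) = 1/11617;  first 4 digits = (1, 0, 3, 2)

v_11(a) = 2 ≥ 1, so the series converges in ℤ_11 to 1/(1 − a) = 1/(1 − (-11616)) = 1/11617. Expand this rational in ℤ_11: compute digits iteratively via d_i = x_i mod 11, x_{i+1} = (x_i − d_i)/11. The first 4 digits are (1, 0, 3, 2).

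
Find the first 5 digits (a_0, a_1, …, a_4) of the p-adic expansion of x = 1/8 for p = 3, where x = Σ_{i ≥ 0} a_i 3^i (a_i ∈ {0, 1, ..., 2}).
(a_0, …, a_4) = (2, 2, 1, 2, 1)

v_3(1/8) = 0 (numerator and denominator both coprime to 3), so x ∈ ℤ_3^×. Compute digits iteratively via a_i = x_i mod 3, x_{i+1} = (x_i − a_i)/3, with x_0 = x:
  x_0 = 1/8;  a_0 = 2;  x_1 = (x_0 − 2)/3 = -5/8
  x_1 = -5/8;  a_1 = 2;  x_2 = (x_1 − 2)/3 = -7/8
  x_2 = -7/8;  a_2 = 1;  x_3 = (x_2 − 1)/3 = -5/8
  x_3 = -5/8;  a_3 = 2;  x_4 = (x_3 − 2)/3 = -7/8
  x_4 = -7/8;  a_4 = 1;  x_5 = (x_4 − 1)/3 = -5/8
Digits: (2, 2, 1, 2, 1).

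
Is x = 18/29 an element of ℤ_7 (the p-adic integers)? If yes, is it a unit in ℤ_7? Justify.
x ∈ ℤ_7^× (unit); v_7(x) = 0

ℤ_7 = {x ∈ ℚ_7 : v_7(x) ≥ 0} and ℤ_7^× = {x ∈ ℤ_7 : v_7(x) = 0}. Here v_7(18/29) = v_7(num) − v_7(den) = 0; compare against these criteria.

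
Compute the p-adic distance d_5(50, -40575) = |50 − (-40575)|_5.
d_5(50, -40575) = 1/3125

Step 1 — x − y = 50 − (-40575) = 40625. Step 2 — v_5(40625) = 5 (factor: 40625 = (5^5 · 13); the sign does not affect v_p). Step 3 — |x − y|_5 = 5^{-5} = 1/3125.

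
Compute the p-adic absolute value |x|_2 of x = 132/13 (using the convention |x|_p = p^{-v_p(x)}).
|132/13|_2 = 1/4

Step 1 — compute v_2(x) by factoring powers of 2 out of the numerator and denominator: v_2(132/13) = 2. Step 2 — apply |x|_p = p^{-v_p(x)} = 2^{-2} = 1/4.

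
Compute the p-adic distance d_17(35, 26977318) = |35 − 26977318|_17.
d_17(35, 26977318) = 1/1419857

Step 1 — x − y = 35 − 26977318 = -26977283. Step 2 — v_17(-26977283) = 5 (factor: -26977283 = −(17^5 · 19); the sign does not affect v_p). Step 3 — |x − y|_17 = 17^{-5} = 1/1419857.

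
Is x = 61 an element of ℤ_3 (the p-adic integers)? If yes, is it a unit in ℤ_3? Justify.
x ∈ ℤ_3^× (unit); v_3(x) = 0

ℤ_3 = {x ∈ ℚ_3 : v_3(x) ≥ 0} and ℤ_3^× = {x ∈ ℤ_3 : v_3(x) = 0}. Here v_3(61) = v_3(num) − v_3(den) = 0; compare against these criteria.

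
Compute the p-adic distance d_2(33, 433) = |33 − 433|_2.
d_2(33, 433) = 1/16

Step 1 — x − y = 33 − 433 = -400. Step 2 — v_2(-400) = 4 (factor: -400 = −(2^4 · 25); the sign does not affect v_p). Step 3 — |x − y|_2 = 2^{-4} = 1/16.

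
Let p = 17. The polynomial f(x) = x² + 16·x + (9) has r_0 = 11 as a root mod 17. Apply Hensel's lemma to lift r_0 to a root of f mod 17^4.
r_3 = 15396 (mod 83521)

Hensel: r_{i+1} = r_i − f(r_i)·(f′(r_i))^{-1} mod 17^{i+2}, f′(x) = 2x + 16. Iterate:
  r_0 = 11 (mod 17)
  r_1 = 79 (mod 289)
  r_2 = 657 (mod 4913)
  r_3 = 15396 (mod 83521)
Final: r = 15396 satisfies f(r) ≡ 0 mod 17^4.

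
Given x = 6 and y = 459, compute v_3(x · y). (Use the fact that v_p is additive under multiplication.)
v_3(2754) = 4

v_p(x) = 1 (factor: 6 = 3^1 · 2); v_p(y) = 3 (factor: 459 = 3^3 · 17). Additivity: v_p(xy) = v_p(x) + v_p(y) = 1 + 3 = 4. (Direct check: xy = 2754 = 3^4 · (34).)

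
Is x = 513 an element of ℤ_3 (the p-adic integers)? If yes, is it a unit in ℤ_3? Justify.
x ∈ ℤ_3 but not a unit; v_3(x) = 3 > 0

ℤ_3 = {x ∈ ℚ_3 : v_3(x) ≥ 0} and ℤ_3^× = {x ∈ ℤ_3 : v_3(x) = 0}. Here v_3(513) = v_3(num) − v_3(den) = 3; compare against these criteria.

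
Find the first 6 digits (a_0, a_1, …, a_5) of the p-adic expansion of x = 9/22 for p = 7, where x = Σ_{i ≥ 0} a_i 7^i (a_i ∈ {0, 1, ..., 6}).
(a_0, …, a_5) = (2, 2, 0, 6, 2, 5)

v_7(9/22) = 0 (numerator and denominator both coprime to 7), so x ∈ ℤ_7^×. Compute digits iteratively via a_i = x_i mod 7, x_{i+1} = (x_i − a_i)/7, with x_0 = x:
  x_0 = 9/22;  a_0 = 2;  x_1 = (x_0 − 2)/7 = -5/22
  x_1 = -5/22;  a_1 = 2;  x_2 = (x_1 − 2)/7 = -7/22
  x_2 = -7/22;  a_2 = 0;  x_3 = (x_2 − 0)/7 = -1/22
  x_3 = -1/22;  a_3 = 6;  x_4 = (x_3 − 6)/7 = -19/22
  x_4 = -19/22;  a_4 = 2;  x_5 = (x_4 − 2)/7 = -9/22
  x_5 = -9/22;  a_5 = 5;  x_6 = (x_5 − 5)/7 = -17/22
Digits: (2, 2, 0, 6, 2, 5).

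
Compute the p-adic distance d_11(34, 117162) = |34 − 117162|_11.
d_11(34, 117162) = 1/14641

Step 1 — x − y = 34 − 117162 = -117128. Step 2 — v_11(-117128) = 4 (factor: -117128 = −(11^4 · 8); the sign does not affect v_p). Step 3 — |x − y|_11 = 11^{-4} = 1/14641.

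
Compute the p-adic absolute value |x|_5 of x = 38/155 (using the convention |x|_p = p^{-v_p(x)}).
|38/155|_5 = 5

Step 1 — compute v_5(x) by factoring powers of 5 out of the numerator and denominator: v_5(38/155) = -1. Step 2 — apply |x|_p = p^{-v_p(x)} = 5^{1} = 5.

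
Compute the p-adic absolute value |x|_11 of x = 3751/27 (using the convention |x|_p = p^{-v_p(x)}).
|3751/27|_11 = 1/121

Step 1 — compute v_11(x) by factoring powers of 11 out of the numerator and denominator: v_11(3751/27) = 2. Step 2 — apply |x|_p = p^{-v_p(x)} = 11^{-2} = 1/121.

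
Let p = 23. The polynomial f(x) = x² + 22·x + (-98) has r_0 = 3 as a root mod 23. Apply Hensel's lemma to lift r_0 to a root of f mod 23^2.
r_1 = 325 (mod 529)

Hensel: r_{i+1} = r_i − f(r_i)·(f′(r_i))^{-1} mod 23^{i+2}, f′(x) = 2x + 22. Iterate:
  r_0 = 3 (mod 23)
  r_1 = 325 (mod 529)
Final: r = 325 satisfies f(r) ≡ 0 mod 23^2.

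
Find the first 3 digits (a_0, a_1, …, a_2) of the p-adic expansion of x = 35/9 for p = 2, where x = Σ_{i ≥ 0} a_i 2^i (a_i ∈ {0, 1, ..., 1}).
(a_0, …, a_2) = (1, 1, 0)

v_2(35/9) = 0 (numerator and denominator both coprime to 2), so x ∈ ℤ_2^×. Compute digits iteratively via a_i = x_i mod 2, x_{i+1} = (x_i − a_i)/2, with x_0 = x:
  x_0 = 35/9;  a_0 = 1;  x_1 = (x_0 − 1)/2 = 13/9
  x_1 = 13/9;  a_1 = 1;  x_2 = (x_1 − 1)/2 = 2/9
  x_2 = 2/9;  a_2 = 0;  x_3 = (x_2 − 0)/2 = 1/9
Digits: (1, 1, 0).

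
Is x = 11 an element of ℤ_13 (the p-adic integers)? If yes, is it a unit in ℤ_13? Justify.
x ∈ ℤ_13^× (unit); v_13(x) = 0

ℤ_13 = {x ∈ ℚ_13 : v_13(x) ≥ 0} and ℤ_13^× = {x ∈ ℤ_13 : v_13(x) = 0}. Here v_13(11) = v_13(num) − v_13(den) = 0; compare against these criteria.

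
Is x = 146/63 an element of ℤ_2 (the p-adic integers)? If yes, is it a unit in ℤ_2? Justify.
x ∈ ℤ_2 but not a unit; v_2(x) = 1 > 0

ℤ_2 = {x ∈ ℚ_2 : v_2(x) ≥ 0} and ℤ_2^× = {x ∈ ℤ_2 : v_2(x) = 0}. Here v_2(146/63) = v_2(num) − v_2(den) = 1; compare against these criteria.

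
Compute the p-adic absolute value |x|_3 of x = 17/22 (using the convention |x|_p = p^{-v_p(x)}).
|17/22|_3 = 1

Step 1 — compute v_3(x) by factoring powers of 3 out of the numerator and denominator: v_3(17/22) = 0. Step 2 — apply |x|_p = p^{-v_p(x)} = 3^{0} = 1.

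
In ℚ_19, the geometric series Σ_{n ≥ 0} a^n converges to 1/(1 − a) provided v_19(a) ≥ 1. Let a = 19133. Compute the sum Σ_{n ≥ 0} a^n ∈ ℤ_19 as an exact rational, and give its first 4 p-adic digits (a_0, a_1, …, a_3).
Σ a^n = 1/(1 − a) = -1/19132;  first 4 digits = (1, 0, 15, 2)

v_19(a) = 2 ≥ 1, so the series converges in ℤ_19 to 1/(1 − a) = 1/(1 − 19133) = -1/19132. Expand this rational in ℤ_19: compute digits iteratively via d_i = x_i mod 19, x_{i+1} = (x_i − d_i)/19. The first 4 digits are (1, 0, 15, 2).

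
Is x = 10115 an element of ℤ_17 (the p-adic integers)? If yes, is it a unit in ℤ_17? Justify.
x ∈ ℤ_17 but not a unit; v_17(x) = 2 > 0

ℤ_17 = {x ∈ ℚ_17 : v_17(x) ≥ 0} and ℤ_17^× = {x ∈ ℤ_17 : v_17(x) = 0}. Here v_17(10115) = v_17(num) − v_17(den) = 2; compare against these criteria.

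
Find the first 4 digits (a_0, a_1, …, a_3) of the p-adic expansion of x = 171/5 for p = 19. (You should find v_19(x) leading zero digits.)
(a_0, …, a_3) = (0, 17, 3, 15)

v_19(171/5) = 1, so a_0 = ... = a_0 = 0. Factor out: x = 19^1 · u with u = 9/5 a unit in ℤ_19. Expand u iteratively via a_{v+i} = u_i mod 19, u_{i+1} = (u_i − a_{v+i})/19:
  u_0 = 9/5;  a_1 = 17;  u_1 = (u_0 − 17)/19 = -4/5
  u_1 = -4/5;  a_2 = 3;  u_2 = (u_1 − 3)/19 = -1/5
  u_2 = -1/5;  a_3 = 15;  u_3 = (u_2 − 15)/19 = -4/5
Digits: (0, 17, 3, 15).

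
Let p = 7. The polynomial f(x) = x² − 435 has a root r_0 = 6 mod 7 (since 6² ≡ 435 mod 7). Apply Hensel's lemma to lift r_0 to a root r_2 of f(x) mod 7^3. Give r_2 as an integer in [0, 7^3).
r_2 = 174 (mod 343)

Hensel's recurrence: r_{i+1} = r_i − f(r_i)·(f′(r_i))^{-1} mod 7^{i+2}, with f′(x) = 2x. Iterate:
  r_0 = 6 (mod 7)
  r_1 = 27 (mod 49)
  r_2 = 174 (mod 343)
Final: r_2 = 174, and one checks f(r_2) ≡ 0 mod 7^3.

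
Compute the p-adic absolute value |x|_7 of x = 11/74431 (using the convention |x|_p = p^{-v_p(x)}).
|11/74431|_7 = 2401

Step 1 — compute v_7(x) by factoring powers of 7 out of the numerator and denominator: v_7(11/74431) = -4. Step 2 — apply |x|_p = p^{-v_p(x)} = 7^{4} = 2401.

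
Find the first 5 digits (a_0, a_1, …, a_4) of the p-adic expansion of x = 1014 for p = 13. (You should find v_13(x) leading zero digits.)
(a_0, …, a_4) = (0, 0, 6, 0, 0)

v_13(1014) = 2, so a_0 = ... = a_1 = 0. Factor out: x = 13^2 · u with u = 6 a unit in ℤ_13. Expand u iteratively via a_{v+i} = u_i mod 13, u_{i+1} = (u_i − a_{v+i})/13:
  u_0 = 6;  a_2 = 6;  u_1 = (u_0 − 6)/13 = 0
  u_1 = 0;  a_3 = 0;  u_2 = (u_1 − 0)/13 = 0
  u_2 = 0;  a_4 = 0;  u_3 = (u_2 − 0)/13 = 0
Digits: (0, 0, 6, 0, 0).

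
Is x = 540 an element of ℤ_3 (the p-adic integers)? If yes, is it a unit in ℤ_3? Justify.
x ∈ ℤ_3 but not a unit; v_3(x) = 3 > 0

ℤ_3 = {x ∈ ℚ_3 : v_3(x) ≥ 0} and ℤ_3^× = {x ∈ ℤ_3 : v_3(x) = 0}. Here v_3(540) = v_3(num) − v_3(den) = 3; compare against these criteria.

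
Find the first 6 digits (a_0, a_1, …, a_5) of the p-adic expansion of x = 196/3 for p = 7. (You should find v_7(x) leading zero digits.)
(a_0, …, a_5) = (0, 0, 6, 4, 4, 4)

v_7(196/3) = 2, so a_0 = ... = a_1 = 0. Factor out: x = 7^2 · u with u = 4/3 a unit in ℤ_7. Expand u iteratively via a_{v+i} = u_i mod 7, u_{i+1} = (u_i − a_{v+i})/7:
  u_0 = 4/3;  a_2 = 6;  u_1 = (u_0 − 6)/7 = -2/3
  u_1 = -2/3;  a_3 = 4;  u_2 = (u_1 − 4)/7 = -2/3
  u_2 = -2/3;  a_4 = 4;  u_3 = (u_2 − 4)/7 = -2/3
  u_3 = -2/3;  a_5 = 4;  u_4 = (u_3 − 4)/7 = -2/3
Digits: (0, 0, 6, 4, 4, 4).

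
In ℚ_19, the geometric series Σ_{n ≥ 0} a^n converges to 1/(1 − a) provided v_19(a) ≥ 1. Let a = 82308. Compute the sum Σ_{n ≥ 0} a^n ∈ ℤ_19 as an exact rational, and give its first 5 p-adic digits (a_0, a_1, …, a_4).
Σ a^n = 1/(1 − a) = -1/82307;  first 5 digits = (1, 0, 0, 12, 0)

v_19(a) = 3 ≥ 1, so the series converges in ℤ_19 to 1/(1 − a) = 1/(1 − 82308) = -1/82307. Expand this rational in ℤ_19: compute digits iteratively via d_i = x_i mod 19, x_{i+1} = (x_i − d_i)/19. The first 5 digits are (1, 0, 0, 12, 0).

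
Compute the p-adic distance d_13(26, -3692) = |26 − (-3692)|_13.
d_13(26, -3692) = 1/169

Step 1 — x − y = 26 − (-3692) = 3718. Step 2 — v_13(3718) = 2 (factor: 3718 = (13^2 · 22); the sign does not affect v_p). Step 3 — |x − y|_13 = 13^{-2} = 1/169.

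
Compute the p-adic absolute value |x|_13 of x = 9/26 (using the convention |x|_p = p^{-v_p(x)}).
|9/26|_13 = 13

Step 1 — compute v_13(x) by factoring powers of 13 out of the numerator and denominator: v_13(9/26) = -1. Step 2 — apply |x|_p = p^{-v_p(x)} = 13^{1} = 13.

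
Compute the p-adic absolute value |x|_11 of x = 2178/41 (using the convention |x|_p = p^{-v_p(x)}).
|2178/41|_11 = 1/121

Step 1 — compute v_11(x) by factoring powers of 11 out of the numerator and denominator: v_11(2178/41) = 2. Step 2 — apply |x|_p = p^{-v_p(x)} = 11^{-2} = 1/121.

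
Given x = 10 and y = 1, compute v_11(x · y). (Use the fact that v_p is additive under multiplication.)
v_11(10) = 0

v_p(x) = 0 (factor: 10 = 11^0 · 10); v_p(y) = 0 (factor: 1 = 11^0 · 1). Additivity: v_p(xy) = v_p(x) + v_p(y) = 0 + 0 = 0. (Direct check: xy = 10 = 11^0 · (10).)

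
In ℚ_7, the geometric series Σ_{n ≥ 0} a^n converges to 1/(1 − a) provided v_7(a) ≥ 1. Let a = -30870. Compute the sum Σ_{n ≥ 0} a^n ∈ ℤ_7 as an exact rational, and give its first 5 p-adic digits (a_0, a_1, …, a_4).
Σ a^n = 1/(1 − a) = 1/30871;  first 5 digits = (1, 0, 0, 1, 1)

v_7(a) = 3 ≥ 1, so the series converges in ℤ_7 to 1/(1 − a) = 1/(1 − (-30870)) = 1/30871. Expand this rational in ℤ_7: compute digits iteratively via d_i = x_i mod 7, x_{i+1} = (x_i − d_i)/7. The first 5 digits are (1, 0, 0, 1, 1).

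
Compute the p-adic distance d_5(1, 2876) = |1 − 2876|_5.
d_5(1, 2876) = 1/125

Step 1 — x − y = 1 − 2876 = -2875. Step 2 — v_5(-2875) = 3 (factor: -2875 = −(5^3 · 23); the sign does not affect v_p). Step 3 — |x − y|_5 = 5^{-3} = 1/125.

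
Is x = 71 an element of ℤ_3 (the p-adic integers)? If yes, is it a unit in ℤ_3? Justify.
x ∈ ℤ_3^× (unit); v_3(x) = 0

ℤ_3 = {x ∈ ℚ_3 : v_3(x) ≥ 0} and ℤ_3^× = {x ∈ ℤ_3 : v_3(x) = 0}. Here v_3(71) = v_3(num) − v_3(den) = 0; compare against these criteria.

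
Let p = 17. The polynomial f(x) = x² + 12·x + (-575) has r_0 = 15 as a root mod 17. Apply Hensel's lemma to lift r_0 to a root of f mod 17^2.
r_1 = 253 (mod 289)

Hensel: r_{i+1} = r_i − f(r_i)·(f′(r_i))^{-1} mod 17^{i+2}, f′(x) = 2x + 12. Iterate:
  r_0 = 15 (mod 17)
  r_1 = 253 (mod 289)
Final: r = 253 satisfies f(r) ≡ 0 mod 17^2.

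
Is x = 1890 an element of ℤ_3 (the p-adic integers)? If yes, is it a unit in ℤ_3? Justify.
x ∈ ℤ_3 but not a unit; v_3(x) = 3 > 0

ℤ_3 = {x ∈ ℚ_3 : v_3(x) ≥ 0} and ℤ_3^× = {x ∈ ℤ_3 : v_3(x) = 0}. Here v_3(1890) = v_3(num) − v_3(den) = 3; compare against these criteria.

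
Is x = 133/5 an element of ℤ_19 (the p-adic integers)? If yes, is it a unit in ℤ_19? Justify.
x ∈ ℤ_19 but not a unit; v_19(x) = 1 > 0

ℤ_19 = {x ∈ ℚ_19 : v_19(x) ≥ 0} and ℤ_19^× = {x ∈ ℤ_19 : v_19(x) = 0}. Here v_19(133/5) = v_19(num) − v_19(den) = 1; compare against these criteria.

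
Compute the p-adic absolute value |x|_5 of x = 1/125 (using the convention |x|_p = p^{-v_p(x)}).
|1/125|_5 = 125

Step 1 — compute v_5(x) by factoring powers of 5 out of the numerator and denominator: v_5(1/125) = -3. Step 2 — apply |x|_p = p^{-v_p(x)} = 5^{3} = 125.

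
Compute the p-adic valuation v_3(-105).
v_3(-105) = 1

v_3(n) is the largest exponent k such that 3^k divides n. Factor out: -105 = -3^1 · 35. (Sign doesn't affect v_p.) So v_3(-105) = 1.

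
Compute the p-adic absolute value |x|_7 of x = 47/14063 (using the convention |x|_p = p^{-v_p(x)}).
|47/14063|_7 = 343

Step 1 — compute v_7(x) by factoring powers of 7 out of the numerator and denominator: v_7(47/14063) = -3. Step 2 — apply |x|_p = p^{-v_p(x)} = 7^{3} = 343.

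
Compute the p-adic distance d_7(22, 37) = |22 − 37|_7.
d_7(22, 37) = 1

Step 1 — x − y = 22 − 37 = -15. Step 2 — v_7(-15) = 0 (factor: -15 = −(7^0 · 15); the sign does not affect v_p). Step 3 — |x − y|_7 = 7^{0} = 1.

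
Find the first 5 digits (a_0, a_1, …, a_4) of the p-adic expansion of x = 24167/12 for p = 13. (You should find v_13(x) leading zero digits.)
(a_0, …, a_4) = (0, 0, 0, 2, 1)

v_13(24167/12) = 3, so a_0 = ... = a_2 = 0. Factor out: x = 13^3 · u with u = 11/12 a unit in ℤ_13. Expand u iteratively via a_{v+i} = u_i mod 13, u_{i+1} = (u_i − a_{v+i})/13:
  u_0 = 11/12;  a_3 = 2;  u_1 = (u_0 − 2)/13 = -1/12
  u_1 = -1/12;  a_4 = 1;  u_2 = (u_1 − 1)/13 = -1/12
Digits: (0, 0, 0, 2, 1).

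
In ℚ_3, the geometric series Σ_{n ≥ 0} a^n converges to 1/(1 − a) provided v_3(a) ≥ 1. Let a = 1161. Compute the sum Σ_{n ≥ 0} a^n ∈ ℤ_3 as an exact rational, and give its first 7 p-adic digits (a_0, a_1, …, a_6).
Σ a^n = 1/(1 − a) = -1/1160;  first 7 digits = (1, 0, 0, 1, 2, 1, 2)

v_3(a) = 3 ≥ 1, so the series converges in ℤ_3 to 1/(1 − a) = 1/(1 − 1161) = -1/1160. Expand this rational in ℤ_3: compute digits iteratively via d_i = x_i mod 3, x_{i+1} = (x_i − d_i)/3. The first 7 digits are (1, 0, 0, 1, 2, 1, 2).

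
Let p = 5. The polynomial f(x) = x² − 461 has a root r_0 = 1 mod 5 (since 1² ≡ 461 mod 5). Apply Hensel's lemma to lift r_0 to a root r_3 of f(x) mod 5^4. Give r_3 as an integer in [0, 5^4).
r_3 = 406 (mod 625)

Hensel's recurrence: r_{i+1} = r_i − f(r_i)·(f′(r_i))^{-1} mod 5^{i+2}, with f′(x) = 2x. Iterate:
  r_0 = 1 (mod 5)
  r_1 = 6 (mod 25)
  r_2 = 31 (mod 125)
  r_3 = 406 (mod 625)
Final: r_3 = 406, and one checks f(r_3) ≡ 0 mod 5^4.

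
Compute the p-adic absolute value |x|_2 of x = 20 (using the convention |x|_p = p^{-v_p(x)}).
|20|_2 = 1/4

Step 1 — compute v_2(x) by factoring powers of 2 out of the numerator and denominator: v_2(20) = 2. Step 2 — apply |x|_p = p^{-v_p(x)} = 2^{-2} = 1/4.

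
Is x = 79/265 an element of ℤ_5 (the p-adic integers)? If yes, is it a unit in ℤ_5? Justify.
x ∉ ℤ_5 (v_5(x) = -1 < 0)

ℤ_5 = {x ∈ ℚ_5 : v_5(x) ≥ 0} and ℤ_5^× = {x ∈ ℤ_5 : v_5(x) = 0}. Here v_5(79/265) = v_5(num) − v_5(den) = -1; compare against these criteria.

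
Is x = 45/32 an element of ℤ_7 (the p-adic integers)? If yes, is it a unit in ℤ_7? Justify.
x ∈ ℤ_7^× (unit); v_7(x) = 0

ℤ_7 = {x ∈ ℚ_7 : v_7(x) ≥ 0} and ℤ_7^× = {x ∈ ℤ_7 : v_7(x) = 0}. Here v_7(45/32) = v_7(num) − v_7(den) = 0; compare against these criteria.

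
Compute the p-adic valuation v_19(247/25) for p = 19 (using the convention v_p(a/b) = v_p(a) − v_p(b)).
v_19(247/25) = 1

Factor powers of 19 from the numerator and denominator of the reduced fraction: 247 = 19^1 · 13 and 25 = 19^0 · 25. Apply v_p(a/b) = v_p(a) − v_p(b): v_19(247/25) = 1 − 0 = 1.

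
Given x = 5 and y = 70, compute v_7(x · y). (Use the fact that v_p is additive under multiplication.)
v_7(350) = 1

v_p(x) = 0 (factor: 5 = 7^0 · 5); v_p(y) = 1 (factor: 70 = 7^1 · 10). Additivity: v_p(xy) = v_p(x) + v_p(y) = 0 + 1 = 1. (Direct check: xy = 350 = 7^1 · (50).)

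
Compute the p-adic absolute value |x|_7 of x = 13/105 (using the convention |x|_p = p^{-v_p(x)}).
|13/105|_7 = 7

Step 1 — compute v_7(x) by factoring powers of 7 out of the numerator and denominator: v_7(13/105) = -1. Step 2 — apply |x|_p = p^{-v_p(x)} = 7^{1} = 7.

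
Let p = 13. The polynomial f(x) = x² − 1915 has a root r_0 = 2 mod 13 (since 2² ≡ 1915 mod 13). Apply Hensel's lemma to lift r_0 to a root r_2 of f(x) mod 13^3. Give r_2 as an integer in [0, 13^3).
r_2 = 1536 (mod 2197)

Hensel's recurrence: r_{i+1} = r_i − f(r_i)·(f′(r_i))^{-1} mod 13^{i+2}, with f′(x) = 2x. Iterate:
  r_0 = 2 (mod 13)
  r_1 = 15 (mod 169)
  r_2 = 1536 (mod 2197)
Final: r_2 = 1536, and one checks f(r_2) ≡ 0 mod 13^3.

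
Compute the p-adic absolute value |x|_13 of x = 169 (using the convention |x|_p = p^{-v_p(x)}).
|169|_13 = 1/169

Step 1 — compute v_13(x) by factoring powers of 13 out of the numerator and denominator: v_13(169) = 2. Step 2 — apply |x|_p = p^{-v_p(x)} = 13^{-2} = 1/169.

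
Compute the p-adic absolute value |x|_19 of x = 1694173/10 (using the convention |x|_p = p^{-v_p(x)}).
|1694173/10|_19 = 1/130321

Step 1 — compute v_19(x) by factoring powers of 19 out of the numerator and denominator: v_19(1694173/10) = 4. Step 2 — apply |x|_p = p^{-v_p(x)} = 19^{-4} = 1/130321.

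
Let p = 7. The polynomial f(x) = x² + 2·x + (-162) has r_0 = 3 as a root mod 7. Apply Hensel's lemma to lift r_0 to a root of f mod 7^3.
r_2 = 150 (mod 343)

Hensel: r_{i+1} = r_i − f(r_i)·(f′(r_i))^{-1} mod 7^{i+2}, f′(x) = 2x + 2. Iterate:
  r_0 = 3 (mod 7)
  r_1 = 3 (mod 49)
  r_2 = 150 (mod 343)
Final: r = 150 satisfies f(r) ≡ 0 mod 7^3.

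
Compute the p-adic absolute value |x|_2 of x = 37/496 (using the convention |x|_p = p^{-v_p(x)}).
|37/496|_2 = 16

Step 1 — compute v_2(x) by factoring powers of 2 out of the numerator and denominator: v_2(37/496) = -4. Step 2 — apply |x|_p = p^{-v_p(x)} = 2^{4} = 16.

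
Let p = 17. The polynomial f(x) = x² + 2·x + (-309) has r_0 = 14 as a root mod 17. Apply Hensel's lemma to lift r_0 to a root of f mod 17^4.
r_3 = 77228 (mod 83521)

Hensel: r_{i+1} = r_i − f(r_i)·(f′(r_i))^{-1} mod 17^{i+2}, f′(x) = 2x + 2. Iterate:
  r_0 = 14 (mod 17)
  r_1 = 65 (mod 289)
  r_2 = 3533 (mod 4913)
  r_3 = 77228 (mod 83521)
Final: r = 77228 satisfies f(r) ≡ 0 mod 17^4.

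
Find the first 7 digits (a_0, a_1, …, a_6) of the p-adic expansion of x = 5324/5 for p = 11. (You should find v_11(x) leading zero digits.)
(a_0, …, a_6) = (0, 0, 0, 3, 2, 2, 2)

v_11(5324/5) = 3, so a_0 = ... = a_2 = 0. Factor out: x = 11^3 · u with u = 4/5 a unit in ℤ_11. Expand u iteratively via a_{v+i} = u_i mod 11, u_{i+1} = (u_i − a_{v+i})/11:
  u_0 = 4/5;  a_3 = 3;  u_1 = (u_0 − 3)/11 = -1/5
  u_1 = -1/5;  a_4 = 2;  u_2 = (u_1 − 2)/11 = -1/5
  u_2 = -1/5;  a_5 = 2;  u_3 = (u_2 − 2)/11 = -1/5
  u_3 = -1/5;  a_6 = 2;  u_4 = (u_3 − 2)/11 = -1/5
Digits: (0, 0, 0, 3, 2, 2, 2).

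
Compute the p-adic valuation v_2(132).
v_2(132) = 2

v_2(n) is the largest exponent k such that 2^k divides n. Factor out: 132 = 2^2 · 33. (Sign doesn't affect v_p.) So v_2(132) = 2.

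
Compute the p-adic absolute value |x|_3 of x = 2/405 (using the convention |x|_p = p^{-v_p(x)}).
|2/405|_3 = 81

Step 1 — compute v_3(x) by factoring powers of 3 out of the numerator and denominator: v_3(2/405) = -4. Step 2 — apply |x|_p = p^{-v_p(x)} = 3^{4} = 81.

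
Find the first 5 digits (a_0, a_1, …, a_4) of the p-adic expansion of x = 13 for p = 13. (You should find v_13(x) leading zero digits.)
(a_0, …, a_4) = (0, 1, 0, 0, 0)

v_13(13) = 1, so a_0 = ... = a_0 = 0. Factor out: x = 13^1 · u with u = 1 a unit in ℤ_13. Expand u iteratively via a_{v+i} = u_i mod 13, u_{i+1} = (u_i − a_{v+i})/13:
  u_0 = 1;  a_1 = 1;  u_1 = (u_0 − 1)/13 = 0
  u_1 = 0;  a_2 = 0;  u_2 = (u_1 − 0)/13 = 0
  u_2 = 0;  a_3 = 0;  u_3 = (u_2 − 0)/13 = 0
  u_3 = 0;  a_4 = 0;  u_4 = (u_3 − 0)/13 = 0
Digits: (0, 1, 0, 0, 0).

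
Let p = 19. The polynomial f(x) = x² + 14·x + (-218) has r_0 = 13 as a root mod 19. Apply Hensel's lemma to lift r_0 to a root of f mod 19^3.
r_2 = 1571 (mod 6859)

Hensel: r_{i+1} = r_i − f(r_i)·(f′(r_i))^{-1} mod 19^{i+2}, f′(x) = 2x + 14. Iterate:
  r_0 = 13 (mod 19)
  r_1 = 127 (mod 361)
  r_2 = 1571 (mod 6859)
Final: r = 1571 satisfies f(r) ≡ 0 mod 19^3.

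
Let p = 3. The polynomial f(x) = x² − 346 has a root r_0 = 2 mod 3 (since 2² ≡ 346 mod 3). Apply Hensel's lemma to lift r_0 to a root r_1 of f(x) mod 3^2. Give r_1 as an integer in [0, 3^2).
r_1 = 2 (mod 9)

Hensel's recurrence: r_{i+1} = r_i − f(r_i)·(f′(r_i))^{-1} mod 3^{i+2}, with f′(x) = 2x. Iterate:
  r_0 = 2 (mod 3)
  r_1 = 2 (mod 9)
Final: r_1 = 2, and one checks f(r_1) ≡ 0 mod 3^2.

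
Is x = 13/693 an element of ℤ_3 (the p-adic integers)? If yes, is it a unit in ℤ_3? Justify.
x ∉ ℤ_3 (v_3(x) = -2 < 0)

ℤ_3 = {x ∈ ℚ_3 : v_3(x) ≥ 0} and ℤ_3^× = {x ∈ ℤ_3 : v_3(x) = 0}. Here v_3(13/693) = v_3(num) − v_3(den) = -2; compare against these criteria.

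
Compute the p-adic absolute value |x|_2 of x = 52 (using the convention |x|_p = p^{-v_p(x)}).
|52|_2 = 1/4

Step 1 — compute v_2(x) by factoring powers of 2 out of the numerator and denominator: v_2(52) = 2. Step 2 — apply |x|_p = p^{-v_p(x)} = 2^{-2} = 1/4.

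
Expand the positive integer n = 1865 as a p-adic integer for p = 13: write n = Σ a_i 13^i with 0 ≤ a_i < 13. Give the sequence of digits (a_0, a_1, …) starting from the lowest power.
(a_0, a_1, …) = (6, 0, 11)

Repeated division by 13 gives the digits low-to-high: 1865 = 6 + 11·13^2. Digit sequence: (6, 0, 11).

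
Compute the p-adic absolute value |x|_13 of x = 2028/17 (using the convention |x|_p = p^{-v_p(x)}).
|2028/17|_13 = 1/169

Step 1 — compute v_13(x) by factoring powers of 13 out of the numerator and denominator: v_13(2028/17) = 2. Step 2 — apply |x|_p = p^{-v_p(x)} = 13^{-2} = 1/169.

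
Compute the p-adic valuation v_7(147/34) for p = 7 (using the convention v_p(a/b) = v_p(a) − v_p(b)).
v_7(147/34) = 2

Factor powers of 7 from the numerator and denominator of the reduced fraction: 147 = 7^2 · 3 and 34 = 7^0 · 34. Apply v_p(a/b) = v_p(a) − v_p(b): v_7(147/34) = 2 − 0 = 2.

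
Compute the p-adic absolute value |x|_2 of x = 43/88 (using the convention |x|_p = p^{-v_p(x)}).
|43/88|_2 = 8

Step 1 — compute v_2(x) by factoring powers of 2 out of the numerator and denominator: v_2(43/88) = -3. Step 2 — apply |x|_p = p^{-v_p(x)} = 2^{3} = 8.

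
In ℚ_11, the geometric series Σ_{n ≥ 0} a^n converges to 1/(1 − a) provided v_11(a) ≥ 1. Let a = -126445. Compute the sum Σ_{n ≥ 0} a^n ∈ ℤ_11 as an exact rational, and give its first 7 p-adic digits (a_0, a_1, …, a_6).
Σ a^n = 1/(1 − a) = 1/126446;  first 7 digits = (1, 0, 0, 4, 2, 10, 4)

v_11(a) = 3 ≥ 1, so the series converges in ℤ_11 to 1/(1 − a) = 1/(1 − (-126445)) = 1/126446. Expand this rational in ℤ_11: compute digits iteratively via d_i = x_i mod 11, x_{i+1} = (x_i − d_i)/11. The first 7 digits are (1, 0, 0, 4, 2, 10, 4).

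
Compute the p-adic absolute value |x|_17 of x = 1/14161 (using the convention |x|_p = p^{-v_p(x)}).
|1/14161|_17 = 289

Step 1 — compute v_17(x) by factoring powers of 17 out of the numerator and denominator: v_17(1/14161) = -2. Step 2 — apply |x|_p = p^{-v_p(x)} = 17^{2} = 289.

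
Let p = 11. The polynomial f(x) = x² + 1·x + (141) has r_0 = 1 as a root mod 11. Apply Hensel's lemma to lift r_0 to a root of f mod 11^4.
r_3 = 9351 (mod 14641)

Hensel: r_{i+1} = r_i − f(r_i)·(f′(r_i))^{-1} mod 11^{i+2}, f′(x) = 2x + 1. Iterate:
  r_0 = 1 (mod 11)
  r_1 = 34 (mod 121)
  r_2 = 34 (mod 1331)
  r_3 = 9351 (mod 14641)
Final: r = 9351 satisfies f(r) ≡ 0 mod 11^4.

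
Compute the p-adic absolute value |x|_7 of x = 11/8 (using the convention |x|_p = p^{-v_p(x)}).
|11/8|_7 = 1

Step 1 — compute v_7(x) by factoring powers of 7 out of the numerator and denominator: v_7(11/8) = 0. Step 2 — apply |x|_p = p^{-v_p(x)} = 7^{0} = 1.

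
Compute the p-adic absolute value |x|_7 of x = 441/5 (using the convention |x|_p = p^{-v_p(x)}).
|441/5|_7 = 1/49

Step 1 — compute v_7(x) by factoring powers of 7 out of the numerator and denominator: v_7(441/5) = 2. Step 2 — apply |x|_p = p^{-v_p(x)} = 7^{-2} = 1/49.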